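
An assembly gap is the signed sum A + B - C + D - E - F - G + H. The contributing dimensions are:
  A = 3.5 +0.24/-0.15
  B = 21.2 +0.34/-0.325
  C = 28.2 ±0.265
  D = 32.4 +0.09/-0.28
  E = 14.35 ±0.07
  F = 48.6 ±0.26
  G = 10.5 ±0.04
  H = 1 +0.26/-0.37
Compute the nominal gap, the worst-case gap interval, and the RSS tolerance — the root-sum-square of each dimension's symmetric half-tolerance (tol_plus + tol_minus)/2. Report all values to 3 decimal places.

nominal=-43.550 wc=[-45.310,-41.985] rss=0.653

Stack each dimension's contribution:
  +A: nom +3.500 → Σnom=3.500; wc +0.240/-0.150 → slack +0.240/-0.150; half-tol=0.195, Σhalf²=0.038025
  +B: nom +21.200 → Σnom=24.700; wc +0.340/-0.325 → slack +0.580/-0.475; half-tol=0.333, Σhalf²=0.148581
  -C: nom -28.200 → Σnom=-3.500; wc +0.265/-0.265 → slack +0.845/-0.740; half-tol=0.265, Σhalf²=0.218806
  +D: nom +32.400 → Σnom=28.900; wc +0.090/-0.280 → slack +0.935/-1.020; half-tol=0.185, Σhalf²=0.253031
  -E: nom -14.350 → Σnom=14.550; wc +0.070/-0.070 → slack +1.005/-1.090; half-tol=0.070, Σhalf²=0.257931
  -F: nom -48.600 → Σnom=-34.050; wc +0.260/-0.260 → slack +1.265/-1.350; half-tol=0.260, Σhalf²=0.325531
  -G: nom -10.500 → Σnom=-44.550; wc +0.040/-0.040 → slack +1.305/-1.390; half-tol=0.040, Σhalf²=0.327131
  +H: nom +1.000 → Σnom=-43.550; wc +0.260/-0.370 → slack +1.565/-1.760; half-tol=0.315, Σhalf²=0.426356
Nominal = -43.550. Worst-case = [-43.550 - 1.760, -43.550 + 1.565] = [-45.310, -41.985]. RSS = √0.426356 = 0.653.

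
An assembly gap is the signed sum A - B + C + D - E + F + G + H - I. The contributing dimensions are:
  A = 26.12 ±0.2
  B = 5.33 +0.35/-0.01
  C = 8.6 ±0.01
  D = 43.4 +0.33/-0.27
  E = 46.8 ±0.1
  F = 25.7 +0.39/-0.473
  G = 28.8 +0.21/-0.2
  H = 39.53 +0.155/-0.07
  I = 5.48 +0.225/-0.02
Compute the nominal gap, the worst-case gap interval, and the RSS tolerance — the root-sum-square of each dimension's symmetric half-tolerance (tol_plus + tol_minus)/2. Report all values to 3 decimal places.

Stack each dimension's contribution:
  +A: nom +26.120 → Σnom=26.120; wc +0.200/-0.200 → slack +0.200/-0.200; half-tol=0.200, Σhalf²=0.040000
  -B: nom -5.330 → Σnom=20.790; wc +0.010/-0.350 → slack +0.210/-0.550; half-tol=0.180, Σhalf²=0.072400
  +C: nom +8.600 → Σnom=29.390; wc +0.010/-0.010 → slack +0.220/-0.560; half-tol=0.010, Σhalf²=0.072500
  +D: nom +43.400 → Σnom=72.790; wc +0.330/-0.270 → slack +0.550/-0.830; half-tol=0.300, Σhalf²=0.162500
  -E: nom -46.800 → Σnom=25.990; wc +0.100/-0.100 → slack +0.650/-0.930; half-tol=0.100, Σhalf²=0.172500
  +F: nom +25.700 → Σnom=51.690; wc +0.390/-0.473 → slack +1.040/-1.403; half-tol=0.431, Σhalf²=0.358692
  +G: nom +28.800 → Σnom=80.490; wc +0.210/-0.200 → slack +1.250/-1.603; half-tol=0.205, Σhalf²=0.400717
  +H: nom +39.530 → Σnom=120.020; wc +0.155/-0.070 → slack +1.405/-1.673; half-tol=0.113, Σhalf²=0.413374
  -I: nom -5.480 → Σnom=114.540; wc +0.020/-0.225 → slack +1.425/-1.898; half-tol=0.122, Σhalf²=0.428380
Nominal = 114.540. Worst-case = [114.540 - 1.898, 114.540 + 1.425] = [112.642, 115.965]. RSS = √0.428380 = 0.655.

nominal=114.540 wc=[112.642,115.965] rss=0.655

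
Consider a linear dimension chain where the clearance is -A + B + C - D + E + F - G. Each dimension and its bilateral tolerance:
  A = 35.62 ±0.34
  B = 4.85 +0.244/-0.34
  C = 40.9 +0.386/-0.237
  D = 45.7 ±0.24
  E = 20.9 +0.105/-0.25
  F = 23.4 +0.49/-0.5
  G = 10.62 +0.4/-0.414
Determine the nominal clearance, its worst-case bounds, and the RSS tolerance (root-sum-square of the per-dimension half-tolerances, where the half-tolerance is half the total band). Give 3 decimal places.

nominal=-1.890 wc=[-4.197,0.329] rss=0.893

Stack each dimension's contribution:
  -A: nom -35.620 → Σnom=-35.620; wc +0.340/-0.340 → slack +0.340/-0.340; half-tol=0.340, Σhalf²=0.115600
  +B: nom +4.850 → Σnom=-30.770; wc +0.244/-0.340 → slack +0.584/-0.680; half-tol=0.292, Σhalf²=0.200864
  +C: nom +40.900 → Σnom=10.130; wc +0.386/-0.237 → slack +0.970/-0.917; half-tol=0.311, Σhalf²=0.297896
  -D: nom -45.700 → Σnom=-35.570; wc +0.240/-0.240 → slack +1.210/-1.157; half-tol=0.240, Σhalf²=0.355496
  +E: nom +20.900 → Σnom=-14.670; wc +0.105/-0.250 → slack +1.315/-1.407; half-tol=0.177, Σhalf²=0.387003
  +F: nom +23.400 → Σnom=8.730; wc +0.490/-0.500 → slack +1.805/-1.907; half-tol=0.495, Σhalf²=0.632027
  -G: nom -10.620 → Σnom=-1.890; wc +0.414/-0.400 → slack +2.219/-2.307; half-tol=0.407, Σhalf²=0.797677
Nominal = -1.890. Worst-case = [-1.890 - 2.307, -1.890 + 2.219] = [-4.197, 0.329]. RSS = √0.797677 = 0.893.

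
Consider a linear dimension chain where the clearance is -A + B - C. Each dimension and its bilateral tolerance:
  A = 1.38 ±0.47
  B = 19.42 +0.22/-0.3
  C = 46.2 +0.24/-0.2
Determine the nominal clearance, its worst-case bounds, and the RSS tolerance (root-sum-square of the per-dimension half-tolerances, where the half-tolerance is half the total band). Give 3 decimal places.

Stack each dimension's contribution:
  -A: nom -1.380 → Σnom=-1.380; wc +0.470/-0.470 → slack +0.470/-0.470; half-tol=0.470, Σhalf²=0.220900
  +B: nom +19.420 → Σnom=18.040; wc +0.220/-0.300 → slack +0.690/-0.770; half-tol=0.260, Σhalf²=0.288500
  -C: nom -46.200 → Σnom=-28.160; wc +0.200/-0.240 → slack +0.890/-1.010; half-tol=0.220, Σhalf²=0.336900
Nominal = -28.160. Worst-case = [-28.160 - 1.010, -28.160 + 0.890] = [-29.170, -27.270]. RSS = √0.336900 = 0.580.

nominal=-28.160 wc=[-29.170,-27.270] rss=0.580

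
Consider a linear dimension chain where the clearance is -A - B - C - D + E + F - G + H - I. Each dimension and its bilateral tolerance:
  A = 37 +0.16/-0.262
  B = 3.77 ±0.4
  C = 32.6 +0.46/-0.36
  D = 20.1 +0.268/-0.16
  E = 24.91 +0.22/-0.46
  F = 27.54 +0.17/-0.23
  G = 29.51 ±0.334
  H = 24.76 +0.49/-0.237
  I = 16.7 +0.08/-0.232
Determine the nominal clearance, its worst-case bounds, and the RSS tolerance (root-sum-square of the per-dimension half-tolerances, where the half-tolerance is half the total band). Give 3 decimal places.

Stack each dimension's contribution:
  -A: nom -37.000 → Σnom=-37.000; wc +0.262/-0.160 → slack +0.262/-0.160; half-tol=0.211, Σhalf²=0.044521
  -B: nom -3.770 → Σnom=-40.770; wc +0.400/-0.400 → slack +0.662/-0.560; half-tol=0.400, Σhalf²=0.204521
  -C: nom -32.600 → Σnom=-73.370; wc +0.360/-0.460 → slack +1.022/-1.020; half-tol=0.410, Σhalf²=0.372621
  -D: nom -20.100 → Σnom=-93.470; wc +0.160/-0.268 → slack +1.182/-1.288; half-tol=0.214, Σhalf²=0.418417
  +E: nom +24.910 → Σnom=-68.560; wc +0.220/-0.460 → slack +1.402/-1.748; half-tol=0.340, Σhalf²=0.534017
  +F: nom +27.540 → Σnom=-41.020; wc +0.170/-0.230 → slack +1.572/-1.978; half-tol=0.200, Σhalf²=0.574017
  -G: nom -29.510 → Σnom=-70.530; wc +0.334/-0.334 → slack +1.906/-2.312; half-tol=0.334, Σhalf²=0.685573
  +H: nom +24.760 → Σnom=-45.770; wc +0.490/-0.237 → slack +2.396/-2.549; half-tol=0.363, Σhalf²=0.817705
  -I: nom -16.700 → Σnom=-62.470; wc +0.232/-0.080 → slack +2.628/-2.629; half-tol=0.156, Σhalf²=0.842041
Nominal = -62.470. Worst-case = [-62.470 - 2.629, -62.470 + 2.628] = [-65.099, -59.842]. RSS = √0.842041 = 0.918.

nominal=-62.470 wc=[-65.099,-59.842] rss=0.918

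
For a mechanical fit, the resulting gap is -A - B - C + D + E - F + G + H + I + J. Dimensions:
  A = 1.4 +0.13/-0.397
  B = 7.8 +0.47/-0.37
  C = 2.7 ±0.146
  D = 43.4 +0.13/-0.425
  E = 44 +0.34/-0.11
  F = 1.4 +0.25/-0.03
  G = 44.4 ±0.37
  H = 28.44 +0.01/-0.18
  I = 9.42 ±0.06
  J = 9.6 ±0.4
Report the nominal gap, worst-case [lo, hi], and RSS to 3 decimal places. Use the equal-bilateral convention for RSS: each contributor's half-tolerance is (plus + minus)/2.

Stack each dimension's contribution:
  -A: nom -1.400 → Σnom=-1.400; wc +0.397/-0.130 → slack +0.397/-0.130; half-tol=0.264, Σhalf²=0.069432
  -B: nom -7.800 → Σnom=-9.200; wc +0.370/-0.470 → slack +0.767/-0.600; half-tol=0.420, Σhalf²=0.245832
  -C: nom -2.700 → Σnom=-11.900; wc +0.146/-0.146 → slack +0.913/-0.746; half-tol=0.146, Σhalf²=0.267148
  +D: nom +43.400 → Σnom=31.500; wc +0.130/-0.425 → slack +1.043/-1.171; half-tol=0.277, Σhalf²=0.344154
  +E: nom +44.000 → Σnom=75.500; wc +0.340/-0.110 → slack +1.383/-1.281; half-tol=0.225, Σhalf²=0.394779
  -F: nom -1.400 → Σnom=74.100; wc +0.030/-0.250 → slack +1.413/-1.531; half-tol=0.140, Σhalf²=0.414379
  +G: nom +44.400 → Σnom=118.500; wc +0.370/-0.370 → slack +1.783/-1.901; half-tol=0.370, Σhalf²=0.551279
  +H: nom +28.440 → Σnom=146.940; wc +0.010/-0.180 → slack +1.793/-2.081; half-tol=0.095, Σhalf²=0.560304
  +I: nom +9.420 → Σnom=156.360; wc +0.060/-0.060 → slack +1.853/-2.141; half-tol=0.060, Σhalf²=0.563904
  +J: nom +9.600 → Σnom=165.960; wc +0.400/-0.400 → slack +2.253/-2.541; half-tol=0.400, Σhalf²=0.723904
Nominal = 165.960. Worst-case = [165.960 - 2.541, 165.960 + 2.253] = [163.419, 168.213]. RSS = √0.723904 = 0.851.

nominal=165.960 wc=[163.419,168.213] rss=0.851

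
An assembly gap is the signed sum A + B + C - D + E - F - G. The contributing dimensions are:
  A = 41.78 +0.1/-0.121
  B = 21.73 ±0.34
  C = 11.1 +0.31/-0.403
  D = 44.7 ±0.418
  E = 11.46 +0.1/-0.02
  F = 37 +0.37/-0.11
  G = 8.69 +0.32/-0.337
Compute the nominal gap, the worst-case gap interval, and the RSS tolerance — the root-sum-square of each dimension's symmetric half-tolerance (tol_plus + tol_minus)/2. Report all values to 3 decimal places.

nominal=-4.320 wc=[-6.312,-2.605] rss=0.774

Stack each dimension's contribution:
  +A: nom +41.780 → Σnom=41.780; wc +0.100/-0.121 → slack +0.100/-0.121; half-tol=0.111, Σhalf²=0.012210
  +B: nom +21.730 → Σnom=63.510; wc +0.340/-0.340 → slack +0.440/-0.461; half-tol=0.340, Σhalf²=0.127810
  +C: nom +11.100 → Σnom=74.610; wc +0.310/-0.403 → slack +0.750/-0.864; half-tol=0.357, Σhalf²=0.254903
  -D: nom -44.700 → Σnom=29.910; wc +0.418/-0.418 → slack +1.168/-1.282; half-tol=0.418, Σhalf²=0.429627
  +E: nom +11.460 → Σnom=41.370; wc +0.100/-0.020 → slack +1.268/-1.302; half-tol=0.060, Σhalf²=0.433227
  -F: nom -37.000 → Σnom=4.370; wc +0.110/-0.370 → slack +1.378/-1.672; half-tol=0.240, Σhalf²=0.490826
  -G: nom -8.690 → Σnom=-4.320; wc +0.337/-0.320 → slack +1.715/-1.992; half-tol=0.329, Σhalf²=0.598739
Nominal = -4.320. Worst-case = [-4.320 - 1.992, -4.320 + 1.715] = [-6.312, -2.605]. RSS = √0.598739 = 0.774.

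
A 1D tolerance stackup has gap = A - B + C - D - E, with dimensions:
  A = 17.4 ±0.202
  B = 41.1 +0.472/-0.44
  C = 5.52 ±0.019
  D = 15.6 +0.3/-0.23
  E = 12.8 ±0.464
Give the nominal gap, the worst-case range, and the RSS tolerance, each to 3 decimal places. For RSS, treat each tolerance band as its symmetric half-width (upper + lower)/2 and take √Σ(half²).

nominal=-46.580 wc=[-48.037,-45.225] rss=0.731

Stack each dimension's contribution:
  +A: nom +17.400 → Σnom=17.400; wc +0.202/-0.202 → slack +0.202/-0.202; half-tol=0.202, Σhalf²=0.040804
  -B: nom -41.100 → Σnom=-23.700; wc +0.440/-0.472 → slack +0.642/-0.674; half-tol=0.456, Σhalf²=0.248740
  +C: nom +5.520 → Σnom=-18.180; wc +0.019/-0.019 → slack +0.661/-0.693; half-tol=0.019, Σhalf²=0.249101
  -D: nom -15.600 → Σnom=-33.780; wc +0.230/-0.300 → slack +0.891/-0.993; half-tol=0.265, Σhalf²=0.319326
  -E: nom -12.800 → Σnom=-46.580; wc +0.464/-0.464 → slack +1.355/-1.457; half-tol=0.464, Σhalf²=0.534622
Nominal = -46.580. Worst-case = [-46.580 - 1.457, -46.580 + 1.355] = [-48.037, -45.225]. RSS = √0.534622 = 0.731.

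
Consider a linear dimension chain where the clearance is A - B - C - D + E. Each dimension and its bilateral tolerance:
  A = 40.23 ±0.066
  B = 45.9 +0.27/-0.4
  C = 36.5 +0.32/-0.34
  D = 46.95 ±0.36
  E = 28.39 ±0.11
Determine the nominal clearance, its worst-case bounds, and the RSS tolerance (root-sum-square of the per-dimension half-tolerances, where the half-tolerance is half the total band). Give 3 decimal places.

Stack each dimension's contribution:
  +A: nom +40.230 → Σnom=40.230; wc +0.066/-0.066 → slack +0.066/-0.066; half-tol=0.066, Σhalf²=0.004356
  -B: nom -45.900 → Σnom=-5.670; wc +0.400/-0.270 → slack +0.466/-0.336; half-tol=0.335, Σhalf²=0.116581
  -C: nom -36.500 → Σnom=-42.170; wc +0.340/-0.320 → slack +0.806/-0.656; half-tol=0.330, Σhalf²=0.225481
  -D: nom -46.950 → Σnom=-89.120; wc +0.360/-0.360 → slack +1.166/-1.016; half-tol=0.360, Σhalf²=0.355081
  +E: nom +28.390 → Σnom=-60.730; wc +0.110/-0.110 → slack +1.276/-1.126; half-tol=0.110, Σhalf²=0.367181
Nominal = -60.730. Worst-case = [-60.730 - 1.126, -60.730 + 1.276] = [-61.856, -59.454]. RSS = √0.367181 = 0.606.

nominal=-60.730 wc=[-61.856,-59.454] rss=0.606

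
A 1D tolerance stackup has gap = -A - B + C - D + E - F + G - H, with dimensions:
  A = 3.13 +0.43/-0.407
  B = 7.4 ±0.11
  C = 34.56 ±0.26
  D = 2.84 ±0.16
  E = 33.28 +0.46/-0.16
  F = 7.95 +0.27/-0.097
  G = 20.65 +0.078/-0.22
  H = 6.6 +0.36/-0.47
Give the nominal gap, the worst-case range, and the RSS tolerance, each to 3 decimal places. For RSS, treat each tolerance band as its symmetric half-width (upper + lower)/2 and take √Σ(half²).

nominal=60.570 wc=[58.600,62.612] rss=0.778

Stack each dimension's contribution:
  -A: nom -3.130 → Σnom=-3.130; wc +0.407/-0.430 → slack +0.407/-0.430; half-tol=0.418, Σhalf²=0.175142
  -B: nom -7.400 → Σnom=-10.530; wc +0.110/-0.110 → slack +0.517/-0.540; half-tol=0.110, Σhalf²=0.187242
  +C: nom +34.560 → Σnom=24.030; wc +0.260/-0.260 → slack +0.777/-0.800; half-tol=0.260, Σhalf²=0.254842
  -D: nom -2.840 → Σnom=21.190; wc +0.160/-0.160 → slack +0.937/-0.960; half-tol=0.160, Σhalf²=0.280442
  +E: nom +33.280 → Σnom=54.470; wc +0.460/-0.160 → slack +1.397/-1.120; half-tol=0.310, Σhalf²=0.376542
  -F: nom -7.950 → Σnom=46.520; wc +0.097/-0.270 → slack +1.494/-1.390; half-tol=0.183, Σhalf²=0.410215
  +G: nom +20.650 → Σnom=67.170; wc +0.078/-0.220 → slack +1.572/-1.610; half-tol=0.149, Σhalf²=0.432416
  -H: nom -6.600 → Σnom=60.570; wc +0.470/-0.360 → slack +2.042/-1.970; half-tol=0.415, Σhalf²=0.604641
Nominal = 60.570. Worst-case = [60.570 - 1.970, 60.570 + 2.042] = [58.600, 62.612]. RSS = √0.604641 = 0.778.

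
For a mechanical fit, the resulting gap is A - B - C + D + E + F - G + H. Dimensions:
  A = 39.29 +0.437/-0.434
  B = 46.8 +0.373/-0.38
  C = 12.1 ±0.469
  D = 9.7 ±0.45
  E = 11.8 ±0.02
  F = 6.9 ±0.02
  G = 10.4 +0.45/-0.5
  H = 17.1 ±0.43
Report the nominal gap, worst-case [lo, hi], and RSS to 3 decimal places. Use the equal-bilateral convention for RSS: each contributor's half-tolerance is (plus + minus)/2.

nominal=15.490 wc=[12.844,18.196] rss=1.079

Stack each dimension's contribution:
  +A: nom +39.290 → Σnom=39.290; wc +0.437/-0.434 → slack +0.437/-0.434; half-tol=0.435, Σhalf²=0.189660
  -B: nom -46.800 → Σnom=-7.510; wc +0.380/-0.373 → slack +0.817/-0.807; half-tol=0.377, Σhalf²=0.331412
  -C: nom -12.100 → Σnom=-19.610; wc +0.469/-0.469 → slack +1.286/-1.276; half-tol=0.469, Σhalf²=0.551373
  +D: nom +9.700 → Σnom=-9.910; wc +0.450/-0.450 → slack +1.736/-1.726; half-tol=0.450, Σhalf²=0.753873
  +E: nom +11.800 → Σnom=1.890; wc +0.020/-0.020 → slack +1.756/-1.746; half-tol=0.020, Σhalf²=0.754273
  +F: nom +6.900 → Σnom=8.790; wc +0.020/-0.020 → slack +1.776/-1.766; half-tol=0.020, Σhalf²=0.754673
  -G: nom -10.400 → Σnom=-1.610; wc +0.500/-0.450 → slack +2.276/-2.216; half-tol=0.475, Σhalf²=0.980298
  +H: nom +17.100 → Σnom=15.490; wc +0.430/-0.430 → slack +2.706/-2.646; half-tol=0.430, Σhalf²=1.165198
Nominal = 15.490. Worst-case = [15.490 - 2.646, 15.490 + 2.706] = [12.844, 18.196]. RSS = √1.165198 = 1.079.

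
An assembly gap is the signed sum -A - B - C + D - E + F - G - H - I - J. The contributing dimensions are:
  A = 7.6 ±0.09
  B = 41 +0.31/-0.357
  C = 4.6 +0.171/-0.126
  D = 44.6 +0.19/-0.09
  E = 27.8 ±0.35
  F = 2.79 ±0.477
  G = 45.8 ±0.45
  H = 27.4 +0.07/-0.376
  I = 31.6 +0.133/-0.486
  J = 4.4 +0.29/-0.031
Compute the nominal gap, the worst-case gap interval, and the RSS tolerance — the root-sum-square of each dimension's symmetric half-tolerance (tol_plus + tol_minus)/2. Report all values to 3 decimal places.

nominal=-142.810 wc=[-145.241,-139.877] rss=0.941

Stack each dimension's contribution:
  -A: nom -7.600 → Σnom=-7.600; wc +0.090/-0.090 → slack +0.090/-0.090; half-tol=0.090, Σhalf²=0.008100
  -B: nom -41.000 → Σnom=-48.600; wc +0.357/-0.310 → slack +0.447/-0.400; half-tol=0.334, Σhalf²=0.119322
  -C: nom -4.600 → Σnom=-53.200; wc +0.126/-0.171 → slack +0.573/-0.571; half-tol=0.149, Σhalf²=0.141375
  +D: nom +44.600 → Σnom=-8.600; wc +0.190/-0.090 → slack +0.763/-0.661; half-tol=0.140, Σhalf²=0.160975
  -E: nom -27.800 → Σnom=-36.400; wc +0.350/-0.350 → slack +1.113/-1.011; half-tol=0.350, Σhalf²=0.283475
  +F: nom +2.790 → Σnom=-33.610; wc +0.477/-0.477 → slack +1.590/-1.488; half-tol=0.477, Σhalf²=0.511003
  -G: nom -45.800 → Σnom=-79.410; wc +0.450/-0.450 → slack +2.040/-1.938; half-tol=0.450, Σhalf²=0.713503
  -H: nom -27.400 → Σnom=-106.810; wc +0.376/-0.070 → slack +2.416/-2.008; half-tol=0.223, Σhalf²=0.763232
  -I: nom -31.600 → Σnom=-138.410; wc +0.486/-0.133 → slack +2.902/-2.141; half-tol=0.309, Σhalf²=0.859023
  -J: nom -4.400 → Σnom=-142.810; wc +0.031/-0.290 → slack +2.933/-2.431; half-tol=0.160, Σhalf²=0.884783
Nominal = -142.810. Worst-case = [-142.810 - 2.431, -142.810 + 2.933] = [-145.241, -139.877]. RSS = √0.884783 = 0.941.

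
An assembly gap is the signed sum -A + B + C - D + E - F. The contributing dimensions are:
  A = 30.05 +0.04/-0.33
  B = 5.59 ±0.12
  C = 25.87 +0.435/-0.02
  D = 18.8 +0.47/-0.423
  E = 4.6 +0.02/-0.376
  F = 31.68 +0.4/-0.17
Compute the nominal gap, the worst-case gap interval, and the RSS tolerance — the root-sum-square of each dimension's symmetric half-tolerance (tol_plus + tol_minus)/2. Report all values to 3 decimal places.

Stack each dimension's contribution:
  -A: nom -30.050 → Σnom=-30.050; wc +0.330/-0.040 → slack +0.330/-0.040; half-tol=0.185, Σhalf²=0.034225
  +B: nom +5.590 → Σnom=-24.460; wc +0.120/-0.120 → slack +0.450/-0.160; half-tol=0.120, Σhalf²=0.048625
  +C: nom +25.870 → Σnom=1.410; wc +0.435/-0.020 → slack +0.885/-0.180; half-tol=0.228, Σhalf²=0.100381
  -D: nom -18.800 → Σnom=-17.390; wc +0.423/-0.470 → slack +1.308/-0.650; half-tol=0.447, Σhalf²=0.299744
  +E: nom +4.600 → Σnom=-12.790; wc +0.020/-0.376 → slack +1.328/-1.026; half-tol=0.198, Σhalf²=0.338948
  -F: nom -31.680 → Σnom=-44.470; wc +0.170/-0.400 → slack +1.498/-1.426; half-tol=0.285, Σhalf²=0.420173
Nominal = -44.470. Worst-case = [-44.470 - 1.426, -44.470 + 1.498] = [-45.896, -42.972]. RSS = √0.420173 = 0.648.

nominal=-44.470 wc=[-45.896,-42.972] rss=0.648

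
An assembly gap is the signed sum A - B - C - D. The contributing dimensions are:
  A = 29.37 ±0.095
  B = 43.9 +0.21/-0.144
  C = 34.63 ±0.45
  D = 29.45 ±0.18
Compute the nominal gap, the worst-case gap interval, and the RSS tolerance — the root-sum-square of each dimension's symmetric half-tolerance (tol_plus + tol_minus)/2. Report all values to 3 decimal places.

Stack each dimension's contribution:
  +A: nom +29.370 → Σnom=29.370; wc +0.095/-0.095 → slack +0.095/-0.095; half-tol=0.095, Σhalf²=0.009025
  -B: nom -43.900 → Σnom=-14.530; wc +0.144/-0.210 → slack +0.239/-0.305; half-tol=0.177, Σhalf²=0.040354
  -C: nom -34.630 → Σnom=-49.160; wc +0.450/-0.450 → slack +0.689/-0.755; half-tol=0.450, Σhalf²=0.242854
  -D: nom -29.450 → Σnom=-78.610; wc +0.180/-0.180 → slack +0.869/-0.935; half-tol=0.180, Σhalf²=0.275254
Nominal = -78.610. Worst-case = [-78.610 - 0.935, -78.610 + 0.869] = [-79.545, -77.741]. RSS = √0.275254 = 0.525.

nominal=-78.610 wc=[-79.545,-77.741] rss=0.525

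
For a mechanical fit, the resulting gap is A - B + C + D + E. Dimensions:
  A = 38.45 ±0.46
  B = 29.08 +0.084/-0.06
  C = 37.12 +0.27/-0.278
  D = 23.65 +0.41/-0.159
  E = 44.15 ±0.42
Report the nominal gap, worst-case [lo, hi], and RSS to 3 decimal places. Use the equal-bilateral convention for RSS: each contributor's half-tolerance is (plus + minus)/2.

nominal=114.290 wc=[112.889,115.910] rss=0.741

Stack each dimension's contribution:
  +A: nom +38.450 → Σnom=38.450; wc +0.460/-0.460 → slack +0.460/-0.460; half-tol=0.460, Σhalf²=0.211600
  -B: nom -29.080 → Σnom=9.370; wc +0.060/-0.084 → slack +0.520/-0.544; half-tol=0.072, Σhalf²=0.216784
  +C: nom +37.120 → Σnom=46.490; wc +0.270/-0.278 → slack +0.790/-0.822; half-tol=0.274, Σhalf²=0.291860
  +D: nom +23.650 → Σnom=70.140; wc +0.410/-0.159 → slack +1.200/-0.981; half-tol=0.284, Σhalf²=0.372800
  +E: nom +44.150 → Σnom=114.290; wc +0.420/-0.420 → slack +1.620/-1.401; half-tol=0.420, Σhalf²=0.549200
Nominal = 114.290. Worst-case = [114.290 - 1.401, 114.290 + 1.620] = [112.889, 115.910]. RSS = √0.549200 = 0.741.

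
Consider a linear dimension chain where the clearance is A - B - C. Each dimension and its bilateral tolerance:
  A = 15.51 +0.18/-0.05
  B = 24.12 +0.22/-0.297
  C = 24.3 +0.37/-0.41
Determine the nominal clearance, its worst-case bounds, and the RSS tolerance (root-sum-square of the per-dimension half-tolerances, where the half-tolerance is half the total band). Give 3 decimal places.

Stack each dimension's contribution:
  +A: nom +15.510 → Σnom=15.510; wc +0.180/-0.050 → slack +0.180/-0.050; half-tol=0.115, Σhalf²=0.013225
  -B: nom -24.120 → Σnom=-8.610; wc +0.297/-0.220 → slack +0.477/-0.270; half-tol=0.259, Σhalf²=0.080047
  -C: nom -24.300 → Σnom=-32.910; wc +0.410/-0.370 → slack +0.887/-0.640; half-tol=0.390, Σhalf²=0.232147
Nominal = -32.910. Worst-case = [-32.910 - 0.640, -32.910 + 0.887] = [-33.550, -32.023]. RSS = √0.232147 = 0.482.

nominal=-32.910 wc=[-33.550,-32.023] rss=0.482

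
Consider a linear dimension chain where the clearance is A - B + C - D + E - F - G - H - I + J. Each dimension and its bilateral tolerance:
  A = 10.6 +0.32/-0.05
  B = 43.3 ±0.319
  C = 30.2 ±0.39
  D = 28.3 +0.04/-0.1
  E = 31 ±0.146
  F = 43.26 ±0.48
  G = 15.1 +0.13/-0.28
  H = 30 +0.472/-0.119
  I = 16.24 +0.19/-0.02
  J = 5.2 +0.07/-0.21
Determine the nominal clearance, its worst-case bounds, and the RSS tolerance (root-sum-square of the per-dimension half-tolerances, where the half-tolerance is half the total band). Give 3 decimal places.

nominal=-99.200 wc=[-101.627,-96.956] rss=0.839

Stack each dimension's contribution:
  +A: nom +10.600 → Σnom=10.600; wc +0.320/-0.050 → slack +0.320/-0.050; half-tol=0.185, Σhalf²=0.034225
  -B: nom -43.300 → Σnom=-32.700; wc +0.319/-0.319 → slack +0.639/-0.369; half-tol=0.319, Σhalf²=0.135986
  +C: nom +30.200 → Σnom=-2.500; wc +0.390/-0.390 → slack +1.029/-0.759; half-tol=0.390, Σhalf²=0.288086
  -D: nom -28.300 → Σnom=-30.800; wc +0.100/-0.040 → slack +1.129/-0.799; half-tol=0.070, Σhalf²=0.292986
  +E: nom +31.000 → Σnom=0.200; wc +0.146/-0.146 → slack +1.275/-0.945; half-tol=0.146, Σhalf²=0.314302
  -F: nom -43.260 → Σnom=-43.060; wc +0.480/-0.480 → slack +1.755/-1.425; half-tol=0.480, Σhalf²=0.544702
  -G: nom -15.100 → Σnom=-58.160; wc +0.280/-0.130 → slack +2.035/-1.555; half-tol=0.205, Σhalf²=0.586727
  -H: nom -30.000 → Σnom=-88.160; wc +0.119/-0.472 → slack +2.154/-2.027; half-tol=0.295, Σhalf²=0.674047
  -I: nom -16.240 → Σnom=-104.400; wc +0.020/-0.190 → slack +2.174/-2.217; half-tol=0.105, Σhalf²=0.685072
  +J: nom +5.200 → Σnom=-99.200; wc +0.070/-0.210 → slack +2.244/-2.427; half-tol=0.140, Σhalf²=0.704672
Nominal = -99.200. Worst-case = [-99.200 - 2.427, -99.200 + 2.244] = [-101.627, -96.956]. RSS = √0.704672 = 0.839.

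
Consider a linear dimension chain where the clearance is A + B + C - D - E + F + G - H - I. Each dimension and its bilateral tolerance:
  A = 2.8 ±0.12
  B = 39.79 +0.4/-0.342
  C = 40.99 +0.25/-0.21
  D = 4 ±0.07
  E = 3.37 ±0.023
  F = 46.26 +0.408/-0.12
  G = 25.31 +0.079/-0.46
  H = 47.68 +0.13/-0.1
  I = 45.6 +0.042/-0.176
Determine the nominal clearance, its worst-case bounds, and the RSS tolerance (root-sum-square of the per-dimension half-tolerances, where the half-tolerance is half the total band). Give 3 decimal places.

nominal=54.500 wc=[52.983,56.126] rss=0.615

Stack each dimension's contribution:
  +A: nom +2.800 → Σnom=2.800; wc +0.120/-0.120 → slack +0.120/-0.120; half-tol=0.120, Σhalf²=0.014400
  +B: nom +39.790 → Σnom=42.590; wc +0.400/-0.342 → slack +0.520/-0.462; half-tol=0.371, Σhalf²=0.152041
  +C: nom +40.990 → Σnom=83.580; wc +0.250/-0.210 → slack +0.770/-0.672; half-tol=0.230, Σhalf²=0.204941
  -D: nom -4.000 → Σnom=79.580; wc +0.070/-0.070 → slack +0.840/-0.742; half-tol=0.070, Σhalf²=0.209841
  -E: nom -3.370 → Σnom=76.210; wc +0.023/-0.023 → slack +0.863/-0.765; half-tol=0.023, Σhalf²=0.210370
  +F: nom +46.260 → Σnom=122.470; wc +0.408/-0.120 → slack +1.271/-0.885; half-tol=0.264, Σhalf²=0.280066
  +G: nom +25.310 → Σnom=147.780; wc +0.079/-0.460 → slack +1.350/-1.345; half-tol=0.270, Σhalf²=0.352696
  -H: nom -47.680 → Σnom=100.100; wc +0.100/-0.130 → slack +1.450/-1.475; half-tol=0.115, Σhalf²=0.365921
  -I: nom -45.600 → Σnom=54.500; wc +0.176/-0.042 → slack +1.626/-1.517; half-tol=0.109, Σhalf²=0.377802
Nominal = 54.500. Worst-case = [54.500 - 1.517, 54.500 + 1.626] = [52.983, 56.126]. RSS = √0.377802 = 0.615.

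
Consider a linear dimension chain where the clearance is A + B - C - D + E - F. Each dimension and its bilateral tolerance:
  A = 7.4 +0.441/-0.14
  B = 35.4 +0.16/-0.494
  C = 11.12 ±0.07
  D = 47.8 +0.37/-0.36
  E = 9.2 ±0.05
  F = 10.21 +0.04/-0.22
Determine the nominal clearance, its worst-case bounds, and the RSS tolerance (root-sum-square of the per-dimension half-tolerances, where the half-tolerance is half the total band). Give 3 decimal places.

Stack each dimension's contribution:
  +A: nom +7.400 → Σnom=7.400; wc +0.441/-0.140 → slack +0.441/-0.140; half-tol=0.290, Σhalf²=0.084390
  +B: nom +35.400 → Σnom=42.800; wc +0.160/-0.494 → slack +0.601/-0.634; half-tol=0.327, Σhalf²=0.191319
  -C: nom -11.120 → Σnom=31.680; wc +0.070/-0.070 → slack +0.671/-0.704; half-tol=0.070, Σhalf²=0.196219
  -D: nom -47.800 → Σnom=-16.120; wc +0.360/-0.370 → slack +1.031/-1.074; half-tol=0.365, Σhalf²=0.329444
  +E: nom +9.200 → Σnom=-6.920; wc +0.050/-0.050 → slack +1.081/-1.124; half-tol=0.050, Σhalf²=0.331944
  -F: nom -10.210 → Σnom=-17.130; wc +0.220/-0.040 → slack +1.301/-1.164; half-tol=0.130, Σhalf²=0.348844
Nominal = -17.130. Worst-case = [-17.130 - 1.164, -17.130 + 1.301] = [-18.294, -15.829]. RSS = √0.348844 = 0.591.

nominal=-17.130 wc=[-18.294,-15.829] rss=0.591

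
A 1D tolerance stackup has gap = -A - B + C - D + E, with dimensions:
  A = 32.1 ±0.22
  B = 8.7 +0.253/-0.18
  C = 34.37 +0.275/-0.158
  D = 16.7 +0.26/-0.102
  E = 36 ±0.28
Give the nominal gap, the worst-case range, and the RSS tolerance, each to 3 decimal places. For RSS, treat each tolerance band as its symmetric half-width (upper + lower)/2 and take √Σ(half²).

nominal=12.870 wc=[11.699,13.927] rss=0.503

Stack each dimension's contribution:
  -A: nom -32.100 → Σnom=-32.100; wc +0.220/-0.220 → slack +0.220/-0.220; half-tol=0.220, Σhalf²=0.048400
  -B: nom -8.700 → Σnom=-40.800; wc +0.180/-0.253 → slack +0.400/-0.473; half-tol=0.216, Σhalf²=0.095272
  +C: nom +34.370 → Σnom=-6.430; wc +0.275/-0.158 → slack +0.675/-0.631; half-tol=0.217, Σhalf²=0.142145
  -D: nom -16.700 → Σnom=-23.130; wc +0.102/-0.260 → slack +0.777/-0.891; half-tol=0.181, Σhalf²=0.174905
  +E: nom +36.000 → Σnom=12.870; wc +0.280/-0.280 → slack +1.057/-1.171; half-tol=0.280, Σhalf²=0.253306
Nominal = 12.870. Worst-case = [12.870 - 1.171, 12.870 + 1.057] = [11.699, 13.927]. RSS = √0.253306 = 0.503.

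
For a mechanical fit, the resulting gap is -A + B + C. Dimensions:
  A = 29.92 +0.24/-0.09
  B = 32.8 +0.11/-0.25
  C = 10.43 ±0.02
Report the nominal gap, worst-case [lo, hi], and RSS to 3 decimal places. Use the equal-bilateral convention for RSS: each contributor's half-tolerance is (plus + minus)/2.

Stack each dimension's contribution:
  -A: nom -29.920 → Σnom=-29.920; wc +0.090/-0.240 → slack +0.090/-0.240; half-tol=0.165, Σhalf²=0.027225
  +B: nom +32.800 → Σnom=2.880; wc +0.110/-0.250 → slack +0.200/-0.490; half-tol=0.180, Σhalf²=0.059625
  +C: nom +10.430 → Σnom=13.310; wc +0.020/-0.020 → slack +0.220/-0.510; half-tol=0.020, Σhalf²=0.060025
Nominal = 13.310. Worst-case = [13.310 - 0.510, 13.310 + 0.220] = [12.800, 13.530]. RSS = √0.060025 = 0.245.

nominal=13.310 wc=[12.800,13.530] rss=0.245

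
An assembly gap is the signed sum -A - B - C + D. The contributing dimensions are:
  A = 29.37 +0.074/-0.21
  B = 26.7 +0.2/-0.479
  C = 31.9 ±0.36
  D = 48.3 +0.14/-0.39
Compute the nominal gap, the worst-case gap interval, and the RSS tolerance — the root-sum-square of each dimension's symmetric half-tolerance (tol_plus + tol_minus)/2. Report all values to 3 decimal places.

Stack each dimension's contribution:
  -A: nom -29.370 → Σnom=-29.370; wc +0.210/-0.074 → slack +0.210/-0.074; half-tol=0.142, Σhalf²=0.020164
  -B: nom -26.700 → Σnom=-56.070; wc +0.479/-0.200 → slack +0.689/-0.274; half-tol=0.340, Σhalf²=0.135424
  -C: nom -31.900 → Σnom=-87.970; wc +0.360/-0.360 → slack +1.049/-0.634; half-tol=0.360, Σhalf²=0.265024
  +D: nom +48.300 → Σnom=-39.670; wc +0.140/-0.390 → slack +1.189/-1.024; half-tol=0.265, Σhalf²=0.335249
Nominal = -39.670. Worst-case = [-39.670 - 1.024, -39.670 + 1.189] = [-40.694, -38.481]. RSS = √0.335249 = 0.579.

nominal=-39.670 wc=[-40.694,-38.481] rss=0.579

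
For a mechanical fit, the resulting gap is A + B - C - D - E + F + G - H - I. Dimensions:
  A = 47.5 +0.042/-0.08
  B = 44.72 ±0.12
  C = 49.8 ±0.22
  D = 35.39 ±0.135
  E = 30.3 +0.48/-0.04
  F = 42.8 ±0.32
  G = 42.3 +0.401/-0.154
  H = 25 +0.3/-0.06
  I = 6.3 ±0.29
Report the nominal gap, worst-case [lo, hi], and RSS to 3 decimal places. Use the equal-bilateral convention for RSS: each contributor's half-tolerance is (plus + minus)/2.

Stack each dimension's contribution:
  +A: nom +47.500 → Σnom=47.500; wc +0.042/-0.080 → slack +0.042/-0.080; half-tol=0.061, Σhalf²=0.003721
  +B: nom +44.720 → Σnom=92.220; wc +0.120/-0.120 → slack +0.162/-0.200; half-tol=0.120, Σhalf²=0.018121
  -C: nom -49.800 → Σnom=42.420; wc +0.220/-0.220 → slack +0.382/-0.420; half-tol=0.220, Σhalf²=0.066521
  -D: nom -35.390 → Σnom=7.030; wc +0.135/-0.135 → slack +0.517/-0.555; half-tol=0.135, Σhalf²=0.084746
  -E: nom -30.300 → Σnom=-23.270; wc +0.040/-0.480 → slack +0.557/-1.035; half-tol=0.260, Σhalf²=0.152346
  +F: nom +42.800 → Σnom=19.530; wc +0.320/-0.320 → slack +0.877/-1.355; half-tol=0.320, Σhalf²=0.254746
  +G: nom +42.300 → Σnom=61.830; wc +0.401/-0.154 → slack +1.278/-1.509; half-tol=0.278, Σhalf²=0.331752
  -H: nom -25.000 → Σnom=36.830; wc +0.060/-0.300 → slack +1.338/-1.809; half-tol=0.180, Σhalf²=0.364152
  -I: nom -6.300 → Σnom=30.530; wc +0.290/-0.290 → slack +1.628/-2.099; half-tol=0.290, Σhalf²=0.448252
Nominal = 30.530. Worst-case = [30.530 - 2.099, 30.530 + 1.628] = [28.431, 32.158]. RSS = √0.448252 = 0.670.

nominal=30.530 wc=[28.431,32.158] rss=0.670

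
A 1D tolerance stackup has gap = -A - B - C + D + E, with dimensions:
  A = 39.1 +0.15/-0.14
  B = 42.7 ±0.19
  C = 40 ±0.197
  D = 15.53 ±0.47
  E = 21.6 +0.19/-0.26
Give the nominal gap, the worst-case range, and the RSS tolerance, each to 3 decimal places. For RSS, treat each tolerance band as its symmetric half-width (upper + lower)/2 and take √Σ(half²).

Stack each dimension's contribution:
  -A: nom -39.100 → Σnom=-39.100; wc +0.140/-0.150 → slack +0.140/-0.150; half-tol=0.145, Σhalf²=0.021025
  -B: nom -42.700 → Σnom=-81.800; wc +0.190/-0.190 → slack +0.330/-0.340; half-tol=0.190, Σhalf²=0.057125
  -C: nom -40.000 → Σnom=-121.800; wc +0.197/-0.197 → slack +0.527/-0.537; half-tol=0.197, Σhalf²=0.095934
  +D: nom +15.530 → Σnom=-106.270; wc +0.470/-0.470 → slack +0.997/-1.007; half-tol=0.470, Σhalf²=0.316834
  +E: nom +21.600 → Σnom=-84.670; wc +0.190/-0.260 → slack +1.187/-1.267; half-tol=0.225, Σhalf²=0.367459
Nominal = -84.670. Worst-case = [-84.670 - 1.267, -84.670 + 1.187] = [-85.937, -83.483]. RSS = √0.367459 = 0.606.

nominal=-84.670 wc=[-85.937,-83.483] rss=0.606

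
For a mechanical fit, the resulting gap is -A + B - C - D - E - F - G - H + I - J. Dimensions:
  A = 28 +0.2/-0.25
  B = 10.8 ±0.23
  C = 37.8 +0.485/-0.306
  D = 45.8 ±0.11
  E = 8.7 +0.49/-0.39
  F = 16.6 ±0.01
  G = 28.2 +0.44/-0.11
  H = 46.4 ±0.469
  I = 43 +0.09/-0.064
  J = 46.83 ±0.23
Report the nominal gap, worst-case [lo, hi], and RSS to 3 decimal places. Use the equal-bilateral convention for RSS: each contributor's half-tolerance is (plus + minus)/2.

Stack each dimension's contribution:
  -A: nom -28.000 → Σnom=-28.000; wc +0.250/-0.200 → slack +0.250/-0.200; half-tol=0.225, Σhalf²=0.050625
  +B: nom +10.800 → Σnom=-17.200; wc +0.230/-0.230 → slack +0.480/-0.430; half-tol=0.230, Σhalf²=0.103525
  -C: nom -37.800 → Σnom=-55.000; wc +0.306/-0.485 → slack +0.786/-0.915; half-tol=0.395, Σhalf²=0.259945
  -D: nom -45.800 → Σnom=-100.800; wc +0.110/-0.110 → slack +0.896/-1.025; half-tol=0.110, Σhalf²=0.272045
  -E: nom -8.700 → Σnom=-109.500; wc +0.390/-0.490 → slack +1.286/-1.515; half-tol=0.440, Σhalf²=0.465645
  -F: nom -16.600 → Σnom=-126.100; wc +0.010/-0.010 → slack +1.296/-1.525; half-tol=0.010, Σhalf²=0.465745
  -G: nom -28.200 → Σnom=-154.300; wc +0.110/-0.440 → slack +1.406/-1.965; half-tol=0.275, Σhalf²=0.541370
  -H: nom -46.400 → Σnom=-200.700; wc +0.469/-0.469 → slack +1.875/-2.434; half-tol=0.469, Σhalf²=0.761331
  +I: nom +43.000 → Σnom=-157.700; wc +0.090/-0.064 → slack +1.965/-2.498; half-tol=0.077, Σhalf²=0.767260
  -J: nom -46.830 → Σnom=-204.530; wc +0.230/-0.230 → slack +2.195/-2.728; half-tol=0.230, Σhalf²=0.820160
Nominal = -204.530. Worst-case = [-204.530 - 2.728, -204.530 + 2.195] = [-207.258, -202.335]. RSS = √0.820160 = 0.906.

nominal=-204.530 wc=[-207.258,-202.335] rss=0.906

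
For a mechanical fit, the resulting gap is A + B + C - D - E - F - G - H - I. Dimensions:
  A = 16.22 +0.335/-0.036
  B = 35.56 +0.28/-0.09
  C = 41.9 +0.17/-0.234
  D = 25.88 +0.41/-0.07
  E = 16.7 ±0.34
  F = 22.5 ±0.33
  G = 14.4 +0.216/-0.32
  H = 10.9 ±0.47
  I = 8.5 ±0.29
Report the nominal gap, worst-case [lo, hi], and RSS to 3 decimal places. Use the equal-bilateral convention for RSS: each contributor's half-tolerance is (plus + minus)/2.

nominal=-5.200 wc=[-7.616,-2.595] rss=0.877

Stack each dimension's contribution:
  +A: nom +16.220 → Σnom=16.220; wc +0.335/-0.036 → slack +0.335/-0.036; half-tol=0.185, Σhalf²=0.034410
  +B: nom +35.560 → Σnom=51.780; wc +0.280/-0.090 → slack +0.615/-0.126; half-tol=0.185, Σhalf²=0.068635
  +C: nom +41.900 → Σnom=93.680; wc +0.170/-0.234 → slack +0.785/-0.360; half-tol=0.202, Σhalf²=0.109439
  -D: nom -25.880 → Σnom=67.800; wc +0.070/-0.410 → slack +0.855/-0.770; half-tol=0.240, Σhalf²=0.167039
  -E: nom -16.700 → Σnom=51.100; wc +0.340/-0.340 → slack +1.195/-1.110; half-tol=0.340, Σhalf²=0.282639
  -F: nom -22.500 → Σnom=28.600; wc +0.330/-0.330 → slack +1.525/-1.440; half-tol=0.330, Σhalf²=0.391539
  -G: nom -14.400 → Σnom=14.200; wc +0.320/-0.216 → slack +1.845/-1.656; half-tol=0.268, Σhalf²=0.463363
  -H: nom -10.900 → Σnom=3.300; wc +0.470/-0.470 → slack +2.315/-2.126; half-tol=0.470, Σhalf²=0.684263
  -I: nom -8.500 → Σnom=-5.200; wc +0.290/-0.290 → slack +2.605/-2.416; half-tol=0.290, Σhalf²=0.768363
Nominal = -5.200. Worst-case = [-5.200 - 2.416, -5.200 + 2.605] = [-7.616, -2.595]. RSS = √0.768363 = 0.877.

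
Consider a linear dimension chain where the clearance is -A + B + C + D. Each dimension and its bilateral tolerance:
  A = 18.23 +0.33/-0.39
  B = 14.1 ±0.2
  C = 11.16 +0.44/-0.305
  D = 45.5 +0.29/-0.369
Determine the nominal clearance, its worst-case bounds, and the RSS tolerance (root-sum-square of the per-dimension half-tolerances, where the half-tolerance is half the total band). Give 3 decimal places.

nominal=52.530 wc=[51.326,53.850] rss=0.646

Stack each dimension's contribution:
  -A: nom -18.230 → Σnom=-18.230; wc +0.390/-0.330 → slack +0.390/-0.330; half-tol=0.360, Σhalf²=0.129600
  +B: nom +14.100 → Σnom=-4.130; wc +0.200/-0.200 → slack +0.590/-0.530; half-tol=0.200, Σhalf²=0.169600
  +C: nom +11.160 → Σnom=7.030; wc +0.440/-0.305 → slack +1.030/-0.835; half-tol=0.372, Σhalf²=0.308356
  +D: nom +45.500 → Σnom=52.530; wc +0.290/-0.369 → slack +1.320/-1.204; half-tol=0.330, Σhalf²=0.416926
Nominal = 52.530. Worst-case = [52.530 - 1.204, 52.530 + 1.320] = [51.326, 53.850]. RSS = √0.416926 = 0.646.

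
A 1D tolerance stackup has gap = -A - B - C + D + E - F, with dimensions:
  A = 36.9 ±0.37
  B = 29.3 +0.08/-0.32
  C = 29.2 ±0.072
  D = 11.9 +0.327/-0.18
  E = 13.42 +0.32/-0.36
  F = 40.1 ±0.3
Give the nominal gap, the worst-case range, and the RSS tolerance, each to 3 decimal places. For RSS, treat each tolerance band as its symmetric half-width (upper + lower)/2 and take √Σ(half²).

Stack each dimension's contribution:
  -A: nom -36.900 → Σnom=-36.900; wc +0.370/-0.370 → slack +0.370/-0.370; half-tol=0.370, Σhalf²=0.136900
  -B: nom -29.300 → Σnom=-66.200; wc +0.320/-0.080 → slack +0.690/-0.450; half-tol=0.200, Σhalf²=0.176900
  -C: nom -29.200 → Σnom=-95.400; wc +0.072/-0.072 → slack +0.762/-0.522; half-tol=0.072, Σhalf²=0.182084
  +D: nom +11.900 → Σnom=-83.500; wc +0.327/-0.180 → slack +1.089/-0.702; half-tol=0.254, Σhalf²=0.246346
  +E: nom +13.420 → Σnom=-70.080; wc +0.320/-0.360 → slack +1.409/-1.062; half-tol=0.340, Σhalf²=0.361946
  -F: nom -40.100 → Σnom=-110.180; wc +0.300/-0.300 → slack +1.709/-1.362; half-tol=0.300, Σhalf²=0.451946
Nominal = -110.180. Worst-case = [-110.180 - 1.362, -110.180 + 1.709] = [-111.542, -108.471]. RSS = √0.451946 = 0.672.

nominal=-110.180 wc=[-111.542,-108.471] rss=0.672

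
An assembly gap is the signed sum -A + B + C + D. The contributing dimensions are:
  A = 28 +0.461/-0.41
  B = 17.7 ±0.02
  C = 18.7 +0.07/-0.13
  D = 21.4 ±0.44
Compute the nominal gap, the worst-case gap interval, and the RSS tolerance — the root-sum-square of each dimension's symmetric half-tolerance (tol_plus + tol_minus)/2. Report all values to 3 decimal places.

Stack each dimension's contribution:
  -A: nom -28.000 → Σnom=-28.000; wc +0.410/-0.461 → slack +0.410/-0.461; half-tol=0.435, Σhalf²=0.189660
  +B: nom +17.700 → Σnom=-10.300; wc +0.020/-0.020 → slack +0.430/-0.481; half-tol=0.020, Σhalf²=0.190060
  +C: nom +18.700 → Σnom=8.400; wc +0.070/-0.130 → slack +0.500/-0.611; half-tol=0.100, Σhalf²=0.200060
  +D: nom +21.400 → Σnom=29.800; wc +0.440/-0.440 → slack +0.940/-1.051; half-tol=0.440, Σhalf²=0.393660
Nominal = 29.800. Worst-case = [29.800 - 1.051, 29.800 + 0.940] = [28.749, 30.740]. RSS = √0.393660 = 0.627.

nominal=29.800 wc=[28.749,30.740] rss=0.627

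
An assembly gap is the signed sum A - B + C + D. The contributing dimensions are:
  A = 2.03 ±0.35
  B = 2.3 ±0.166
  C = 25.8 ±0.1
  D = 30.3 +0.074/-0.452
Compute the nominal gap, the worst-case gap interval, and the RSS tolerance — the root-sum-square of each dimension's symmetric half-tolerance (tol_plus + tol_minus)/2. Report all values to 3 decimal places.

nominal=55.830 wc=[54.762,56.520] rss=0.479

Stack each dimension's contribution:
  +A: nom +2.030 → Σnom=2.030; wc +0.350/-0.350 → slack +0.350/-0.350; half-tol=0.350, Σhalf²=0.122500
  -B: nom -2.300 → Σnom=-0.270; wc +0.166/-0.166 → slack +0.516/-0.516; half-tol=0.166, Σhalf²=0.150056
  +C: nom +25.800 → Σnom=25.530; wc +0.100/-0.100 → slack +0.616/-0.616; half-tol=0.100, Σhalf²=0.160056
  +D: nom +30.300 → Σnom=55.830; wc +0.074/-0.452 → slack +0.690/-1.068; half-tol=0.263, Σhalf²=0.229225
Nominal = 55.830. Worst-case = [55.830 - 1.068, 55.830 + 0.690] = [54.762, 56.520]. RSS = √0.229225 = 0.479.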